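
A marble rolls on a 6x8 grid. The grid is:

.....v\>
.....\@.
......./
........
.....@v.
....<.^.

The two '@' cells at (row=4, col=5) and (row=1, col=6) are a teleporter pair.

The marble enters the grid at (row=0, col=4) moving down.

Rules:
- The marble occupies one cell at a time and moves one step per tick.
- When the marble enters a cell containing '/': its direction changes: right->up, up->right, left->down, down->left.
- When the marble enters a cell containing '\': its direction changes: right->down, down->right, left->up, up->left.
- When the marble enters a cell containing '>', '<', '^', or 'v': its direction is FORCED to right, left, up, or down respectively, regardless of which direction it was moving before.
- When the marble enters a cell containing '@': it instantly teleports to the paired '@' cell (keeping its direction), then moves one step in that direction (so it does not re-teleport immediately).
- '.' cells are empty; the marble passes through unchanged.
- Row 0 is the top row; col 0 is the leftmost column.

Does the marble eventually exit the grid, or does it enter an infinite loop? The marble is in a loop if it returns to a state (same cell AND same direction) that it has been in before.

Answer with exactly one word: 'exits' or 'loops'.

Answer: exits

Derivation:
Step 1: enter (0,4), '.' pass, move down to (1,4)
Step 2: enter (1,4), '.' pass, move down to (2,4)
Step 3: enter (2,4), '.' pass, move down to (3,4)
Step 4: enter (3,4), '.' pass, move down to (4,4)
Step 5: enter (4,4), '.' pass, move down to (5,4)
Step 6: enter (5,4), '<' forces down->left, move left to (5,3)
Step 7: enter (5,3), '.' pass, move left to (5,2)
Step 8: enter (5,2), '.' pass, move left to (5,1)
Step 9: enter (5,1), '.' pass, move left to (5,0)
Step 10: enter (5,0), '.' pass, move left to (5,-1)
Step 11: at (5,-1) — EXIT via left edge, pos 5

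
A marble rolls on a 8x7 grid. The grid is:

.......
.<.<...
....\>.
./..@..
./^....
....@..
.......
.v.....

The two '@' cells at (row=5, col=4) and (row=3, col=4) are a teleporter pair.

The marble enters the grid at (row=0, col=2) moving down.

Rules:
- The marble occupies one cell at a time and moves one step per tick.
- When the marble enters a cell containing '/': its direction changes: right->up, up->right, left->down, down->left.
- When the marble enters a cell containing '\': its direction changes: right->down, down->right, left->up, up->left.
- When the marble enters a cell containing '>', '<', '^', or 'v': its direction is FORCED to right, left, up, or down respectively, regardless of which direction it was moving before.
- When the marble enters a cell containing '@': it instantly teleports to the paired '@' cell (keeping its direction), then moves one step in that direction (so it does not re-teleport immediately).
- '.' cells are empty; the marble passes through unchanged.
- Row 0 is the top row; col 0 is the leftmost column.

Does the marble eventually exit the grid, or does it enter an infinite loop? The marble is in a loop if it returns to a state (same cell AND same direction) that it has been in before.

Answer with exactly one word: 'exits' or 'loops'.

Step 1: enter (0,2), '.' pass, move down to (1,2)
Step 2: enter (1,2), '.' pass, move down to (2,2)
Step 3: enter (2,2), '.' pass, move down to (3,2)
Step 4: enter (3,2), '.' pass, move down to (4,2)
Step 5: enter (4,2), '^' forces down->up, move up to (3,2)
Step 6: enter (3,2), '.' pass, move up to (2,2)
Step 7: enter (2,2), '.' pass, move up to (1,2)
Step 8: enter (1,2), '.' pass, move up to (0,2)
Step 9: enter (0,2), '.' pass, move up to (-1,2)
Step 10: at (-1,2) — EXIT via top edge, pos 2

Answer: exits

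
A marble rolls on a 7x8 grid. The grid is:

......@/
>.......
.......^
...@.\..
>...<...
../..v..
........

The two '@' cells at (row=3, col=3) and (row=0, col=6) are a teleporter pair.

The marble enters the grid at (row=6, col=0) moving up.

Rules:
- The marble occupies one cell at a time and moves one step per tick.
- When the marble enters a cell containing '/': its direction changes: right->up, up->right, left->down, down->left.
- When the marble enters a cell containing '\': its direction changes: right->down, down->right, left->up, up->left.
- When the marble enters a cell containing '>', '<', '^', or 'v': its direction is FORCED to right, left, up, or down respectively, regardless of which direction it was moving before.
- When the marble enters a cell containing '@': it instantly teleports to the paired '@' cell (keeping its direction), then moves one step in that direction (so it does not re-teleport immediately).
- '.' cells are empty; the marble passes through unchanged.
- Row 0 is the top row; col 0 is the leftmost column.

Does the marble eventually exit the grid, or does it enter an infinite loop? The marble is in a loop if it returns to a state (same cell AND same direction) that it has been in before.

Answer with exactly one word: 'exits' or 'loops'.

Answer: loops

Derivation:
Step 1: enter (6,0), '.' pass, move up to (5,0)
Step 2: enter (5,0), '.' pass, move up to (4,0)
Step 3: enter (4,0), '>' forces up->right, move right to (4,1)
Step 4: enter (4,1), '.' pass, move right to (4,2)
Step 5: enter (4,2), '.' pass, move right to (4,3)
Step 6: enter (4,3), '.' pass, move right to (4,4)
Step 7: enter (4,4), '<' forces right->left, move left to (4,3)
Step 8: enter (4,3), '.' pass, move left to (4,2)
Step 9: enter (4,2), '.' pass, move left to (4,1)
Step 10: enter (4,1), '.' pass, move left to (4,0)
Step 11: enter (4,0), '>' forces left->right, move right to (4,1)
Step 12: at (4,1) dir=right — LOOP DETECTED (seen before)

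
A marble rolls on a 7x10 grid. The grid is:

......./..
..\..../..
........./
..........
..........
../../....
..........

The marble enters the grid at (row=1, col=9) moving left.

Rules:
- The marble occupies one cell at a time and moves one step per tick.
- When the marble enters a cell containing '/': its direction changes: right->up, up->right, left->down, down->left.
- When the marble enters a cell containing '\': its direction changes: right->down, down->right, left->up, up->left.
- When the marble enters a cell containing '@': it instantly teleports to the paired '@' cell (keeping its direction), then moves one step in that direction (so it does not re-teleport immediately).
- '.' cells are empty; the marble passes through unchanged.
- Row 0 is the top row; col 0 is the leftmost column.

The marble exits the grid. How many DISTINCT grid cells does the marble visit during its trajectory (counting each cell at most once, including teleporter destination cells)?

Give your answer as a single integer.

Answer: 8

Derivation:
Step 1: enter (1,9), '.' pass, move left to (1,8)
Step 2: enter (1,8), '.' pass, move left to (1,7)
Step 3: enter (1,7), '/' deflects left->down, move down to (2,7)
Step 4: enter (2,7), '.' pass, move down to (3,7)
Step 5: enter (3,7), '.' pass, move down to (4,7)
Step 6: enter (4,7), '.' pass, move down to (5,7)
Step 7: enter (5,7), '.' pass, move down to (6,7)
Step 8: enter (6,7), '.' pass, move down to (7,7)
Step 9: at (7,7) — EXIT via bottom edge, pos 7
Distinct cells visited: 8 (path length 8)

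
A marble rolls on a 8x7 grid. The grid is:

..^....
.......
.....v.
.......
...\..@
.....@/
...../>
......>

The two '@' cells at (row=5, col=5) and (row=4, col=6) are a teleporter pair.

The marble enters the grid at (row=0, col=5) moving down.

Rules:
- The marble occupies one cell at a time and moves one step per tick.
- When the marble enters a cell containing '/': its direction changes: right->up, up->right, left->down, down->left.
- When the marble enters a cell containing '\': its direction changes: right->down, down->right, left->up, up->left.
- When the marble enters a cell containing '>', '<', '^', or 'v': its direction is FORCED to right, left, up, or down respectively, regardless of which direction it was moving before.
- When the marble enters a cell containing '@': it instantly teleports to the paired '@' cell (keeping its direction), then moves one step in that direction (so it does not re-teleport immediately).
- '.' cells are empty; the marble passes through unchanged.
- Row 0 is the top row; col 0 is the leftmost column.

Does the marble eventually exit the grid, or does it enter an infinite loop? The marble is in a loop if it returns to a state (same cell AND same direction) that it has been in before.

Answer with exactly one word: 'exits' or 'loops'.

Step 1: enter (0,5), '.' pass, move down to (1,5)
Step 2: enter (1,5), '.' pass, move down to (2,5)
Step 3: enter (2,5), 'v' forces down->down, move down to (3,5)
Step 4: enter (3,5), '.' pass, move down to (4,5)
Step 5: enter (4,5), '.' pass, move down to (5,5)
Step 6: enter (5,5), '@' teleport (5,5)->(4,6), also enter (4,6), move down to (5,6)
Step 7: enter (5,6), '/' deflects down->left, move left to (5,5)
Step 8: enter (5,5), '@' teleport (5,5)->(4,6), also enter (4,6), move left to (4,5)
Step 9: enter (4,5), '.' pass, move left to (4,4)
Step 10: enter (4,4), '.' pass, move left to (4,3)
Step 11: enter (4,3), '\' deflects left->up, move up to (3,3)
Step 12: enter (3,3), '.' pass, move up to (2,3)
Step 13: enter (2,3), '.' pass, move up to (1,3)
Step 14: enter (1,3), '.' pass, move up to (0,3)
Step 15: enter (0,3), '.' pass, move up to (-1,3)
Step 16: at (-1,3) — EXIT via top edge, pos 3

Answer: exits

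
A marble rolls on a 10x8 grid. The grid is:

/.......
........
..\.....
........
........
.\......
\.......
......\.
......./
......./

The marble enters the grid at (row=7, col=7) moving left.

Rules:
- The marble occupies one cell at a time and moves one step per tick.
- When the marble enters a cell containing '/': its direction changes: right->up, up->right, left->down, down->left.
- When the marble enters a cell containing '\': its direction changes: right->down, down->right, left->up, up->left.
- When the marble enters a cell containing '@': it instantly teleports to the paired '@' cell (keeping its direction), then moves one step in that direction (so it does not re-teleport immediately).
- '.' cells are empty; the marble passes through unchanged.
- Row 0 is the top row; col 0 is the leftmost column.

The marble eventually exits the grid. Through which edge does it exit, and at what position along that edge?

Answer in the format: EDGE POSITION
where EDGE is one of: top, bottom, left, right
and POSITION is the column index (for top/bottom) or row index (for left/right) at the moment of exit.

Answer: top 6

Derivation:
Step 1: enter (7,7), '.' pass, move left to (7,6)
Step 2: enter (7,6), '\' deflects left->up, move up to (6,6)
Step 3: enter (6,6), '.' pass, move up to (5,6)
Step 4: enter (5,6), '.' pass, move up to (4,6)
Step 5: enter (4,6), '.' pass, move up to (3,6)
Step 6: enter (3,6), '.' pass, move up to (2,6)
Step 7: enter (2,6), '.' pass, move up to (1,6)
Step 8: enter (1,6), '.' pass, move up to (0,6)
Step 9: enter (0,6), '.' pass, move up to (-1,6)
Step 10: at (-1,6) — EXIT via top edge, pos 6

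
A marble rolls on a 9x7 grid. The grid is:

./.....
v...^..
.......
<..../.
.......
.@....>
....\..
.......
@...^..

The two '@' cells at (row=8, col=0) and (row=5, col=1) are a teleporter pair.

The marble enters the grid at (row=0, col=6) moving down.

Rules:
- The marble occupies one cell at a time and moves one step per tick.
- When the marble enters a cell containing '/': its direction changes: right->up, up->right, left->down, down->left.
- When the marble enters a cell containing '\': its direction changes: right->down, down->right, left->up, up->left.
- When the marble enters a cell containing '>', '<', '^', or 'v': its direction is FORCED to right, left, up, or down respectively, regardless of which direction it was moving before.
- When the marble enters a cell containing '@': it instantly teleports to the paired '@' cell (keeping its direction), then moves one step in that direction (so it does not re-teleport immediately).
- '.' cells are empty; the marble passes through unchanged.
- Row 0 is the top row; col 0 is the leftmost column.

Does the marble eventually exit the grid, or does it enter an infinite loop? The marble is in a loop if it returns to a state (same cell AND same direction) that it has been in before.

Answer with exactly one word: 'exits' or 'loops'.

Answer: exits

Derivation:
Step 1: enter (0,6), '.' pass, move down to (1,6)
Step 2: enter (1,6), '.' pass, move down to (2,6)
Step 3: enter (2,6), '.' pass, move down to (3,6)
Step 4: enter (3,6), '.' pass, move down to (4,6)
Step 5: enter (4,6), '.' pass, move down to (5,6)
Step 6: enter (5,6), '>' forces down->right, move right to (5,7)
Step 7: at (5,7) — EXIT via right edge, pos 5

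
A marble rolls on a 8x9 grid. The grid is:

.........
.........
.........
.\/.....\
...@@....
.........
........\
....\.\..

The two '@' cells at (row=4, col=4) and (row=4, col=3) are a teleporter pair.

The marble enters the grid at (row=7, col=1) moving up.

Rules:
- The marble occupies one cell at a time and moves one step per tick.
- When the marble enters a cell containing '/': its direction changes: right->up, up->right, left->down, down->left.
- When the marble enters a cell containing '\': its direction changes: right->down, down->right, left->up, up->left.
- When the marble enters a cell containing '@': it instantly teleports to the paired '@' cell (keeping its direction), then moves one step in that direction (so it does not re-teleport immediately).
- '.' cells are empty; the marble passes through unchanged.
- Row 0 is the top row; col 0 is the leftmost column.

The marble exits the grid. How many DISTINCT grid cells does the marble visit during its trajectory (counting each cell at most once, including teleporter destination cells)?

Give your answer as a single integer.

Answer: 6

Derivation:
Step 1: enter (7,1), '.' pass, move up to (6,1)
Step 2: enter (6,1), '.' pass, move up to (5,1)
Step 3: enter (5,1), '.' pass, move up to (4,1)
Step 4: enter (4,1), '.' pass, move up to (3,1)
Step 5: enter (3,1), '\' deflects up->left, move left to (3,0)
Step 6: enter (3,0), '.' pass, move left to (3,-1)
Step 7: at (3,-1) — EXIT via left edge, pos 3
Distinct cells visited: 6 (path length 6)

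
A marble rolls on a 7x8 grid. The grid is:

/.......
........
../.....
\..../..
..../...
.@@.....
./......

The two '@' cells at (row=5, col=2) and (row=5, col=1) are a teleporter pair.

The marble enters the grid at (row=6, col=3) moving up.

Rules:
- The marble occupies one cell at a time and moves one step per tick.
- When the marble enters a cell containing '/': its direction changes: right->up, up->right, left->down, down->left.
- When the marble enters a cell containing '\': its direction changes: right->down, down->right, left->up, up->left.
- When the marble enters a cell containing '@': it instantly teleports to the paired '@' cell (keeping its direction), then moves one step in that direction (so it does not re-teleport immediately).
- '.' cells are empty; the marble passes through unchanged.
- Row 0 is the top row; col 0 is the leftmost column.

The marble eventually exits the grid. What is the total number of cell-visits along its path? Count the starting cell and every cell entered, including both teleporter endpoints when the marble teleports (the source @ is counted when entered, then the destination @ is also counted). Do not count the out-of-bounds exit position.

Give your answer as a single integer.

Answer: 7

Derivation:
Step 1: enter (6,3), '.' pass, move up to (5,3)
Step 2: enter (5,3), '.' pass, move up to (4,3)
Step 3: enter (4,3), '.' pass, move up to (3,3)
Step 4: enter (3,3), '.' pass, move up to (2,3)
Step 5: enter (2,3), '.' pass, move up to (1,3)
Step 6: enter (1,3), '.' pass, move up to (0,3)
Step 7: enter (0,3), '.' pass, move up to (-1,3)
Step 8: at (-1,3) — EXIT via top edge, pos 3
Path length (cell visits): 7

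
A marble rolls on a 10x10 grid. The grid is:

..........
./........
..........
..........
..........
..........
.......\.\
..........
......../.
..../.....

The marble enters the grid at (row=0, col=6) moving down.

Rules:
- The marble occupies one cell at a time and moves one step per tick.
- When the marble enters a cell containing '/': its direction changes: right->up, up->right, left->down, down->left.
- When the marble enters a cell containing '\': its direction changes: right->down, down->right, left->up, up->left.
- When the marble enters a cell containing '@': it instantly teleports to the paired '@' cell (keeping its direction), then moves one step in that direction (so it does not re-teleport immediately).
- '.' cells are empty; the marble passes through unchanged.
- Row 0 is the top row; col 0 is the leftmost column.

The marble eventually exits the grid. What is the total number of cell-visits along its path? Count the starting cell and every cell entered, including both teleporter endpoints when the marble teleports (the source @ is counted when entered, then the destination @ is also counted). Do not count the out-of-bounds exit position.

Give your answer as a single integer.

Answer: 10

Derivation:
Step 1: enter (0,6), '.' pass, move down to (1,6)
Step 2: enter (1,6), '.' pass, move down to (2,6)
Step 3: enter (2,6), '.' pass, move down to (3,6)
Step 4: enter (3,6), '.' pass, move down to (4,6)
Step 5: enter (4,6), '.' pass, move down to (5,6)
Step 6: enter (5,6), '.' pass, move down to (6,6)
Step 7: enter (6,6), '.' pass, move down to (7,6)
Step 8: enter (7,6), '.' pass, move down to (8,6)
Step 9: enter (8,6), '.' pass, move down to (9,6)
Step 10: enter (9,6), '.' pass, move down to (10,6)
Step 11: at (10,6) — EXIT via bottom edge, pos 6
Path length (cell visits): 10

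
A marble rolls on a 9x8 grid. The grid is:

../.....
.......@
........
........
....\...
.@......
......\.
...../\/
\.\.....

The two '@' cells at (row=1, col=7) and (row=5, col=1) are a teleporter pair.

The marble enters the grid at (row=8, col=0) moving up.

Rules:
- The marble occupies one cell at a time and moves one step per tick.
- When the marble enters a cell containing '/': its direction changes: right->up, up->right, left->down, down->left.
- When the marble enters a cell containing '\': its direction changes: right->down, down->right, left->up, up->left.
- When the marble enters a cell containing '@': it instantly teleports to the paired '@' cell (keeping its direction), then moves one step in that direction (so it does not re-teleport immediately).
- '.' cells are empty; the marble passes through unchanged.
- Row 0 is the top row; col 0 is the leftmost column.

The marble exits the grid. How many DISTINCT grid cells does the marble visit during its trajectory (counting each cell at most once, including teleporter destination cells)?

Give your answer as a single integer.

Answer: 1

Derivation:
Step 1: enter (8,0), '\' deflects up->left, move left to (8,-1)
Step 2: at (8,-1) — EXIT via left edge, pos 8
Distinct cells visited: 1 (path length 1)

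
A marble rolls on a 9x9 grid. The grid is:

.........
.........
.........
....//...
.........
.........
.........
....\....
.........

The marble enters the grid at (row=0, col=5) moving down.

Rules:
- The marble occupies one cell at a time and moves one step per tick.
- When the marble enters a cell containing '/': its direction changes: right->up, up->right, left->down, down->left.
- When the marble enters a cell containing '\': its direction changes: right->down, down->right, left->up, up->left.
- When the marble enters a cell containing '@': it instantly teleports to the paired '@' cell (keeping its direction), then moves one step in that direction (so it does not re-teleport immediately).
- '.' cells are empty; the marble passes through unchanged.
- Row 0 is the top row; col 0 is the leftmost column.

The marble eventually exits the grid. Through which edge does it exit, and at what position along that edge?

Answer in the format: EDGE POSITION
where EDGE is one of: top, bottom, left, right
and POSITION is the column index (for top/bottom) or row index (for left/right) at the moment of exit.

Answer: right 7

Derivation:
Step 1: enter (0,5), '.' pass, move down to (1,5)
Step 2: enter (1,5), '.' pass, move down to (2,5)
Step 3: enter (2,5), '.' pass, move down to (3,5)
Step 4: enter (3,5), '/' deflects down->left, move left to (3,4)
Step 5: enter (3,4), '/' deflects left->down, move down to (4,4)
Step 6: enter (4,4), '.' pass, move down to (5,4)
Step 7: enter (5,4), '.' pass, move down to (6,4)
Step 8: enter (6,4), '.' pass, move down to (7,4)
Step 9: enter (7,4), '\' deflects down->right, move right to (7,5)
Step 10: enter (7,5), '.' pass, move right to (7,6)
Step 11: enter (7,6), '.' pass, move right to (7,7)
Step 12: enter (7,7), '.' pass, move right to (7,8)
Step 13: enter (7,8), '.' pass, move right to (7,9)
Step 14: at (7,9) — EXIT via right edge, pos 7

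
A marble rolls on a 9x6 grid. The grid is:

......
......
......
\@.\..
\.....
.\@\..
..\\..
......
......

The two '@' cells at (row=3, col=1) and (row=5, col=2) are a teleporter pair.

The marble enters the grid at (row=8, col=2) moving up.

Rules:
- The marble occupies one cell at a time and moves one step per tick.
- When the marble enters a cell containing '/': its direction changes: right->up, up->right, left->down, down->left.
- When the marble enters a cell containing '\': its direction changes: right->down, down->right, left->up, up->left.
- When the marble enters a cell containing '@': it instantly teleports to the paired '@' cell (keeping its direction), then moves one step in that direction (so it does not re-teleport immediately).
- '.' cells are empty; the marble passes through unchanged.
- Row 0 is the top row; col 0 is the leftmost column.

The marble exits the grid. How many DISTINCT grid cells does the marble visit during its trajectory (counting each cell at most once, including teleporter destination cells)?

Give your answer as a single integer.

Answer: 5

Derivation:
Step 1: enter (8,2), '.' pass, move up to (7,2)
Step 2: enter (7,2), '.' pass, move up to (6,2)
Step 3: enter (6,2), '\' deflects up->left, move left to (6,1)
Step 4: enter (6,1), '.' pass, move left to (6,0)
Step 5: enter (6,0), '.' pass, move left to (6,-1)
Step 6: at (6,-1) — EXIT via left edge, pos 6
Distinct cells visited: 5 (path length 5)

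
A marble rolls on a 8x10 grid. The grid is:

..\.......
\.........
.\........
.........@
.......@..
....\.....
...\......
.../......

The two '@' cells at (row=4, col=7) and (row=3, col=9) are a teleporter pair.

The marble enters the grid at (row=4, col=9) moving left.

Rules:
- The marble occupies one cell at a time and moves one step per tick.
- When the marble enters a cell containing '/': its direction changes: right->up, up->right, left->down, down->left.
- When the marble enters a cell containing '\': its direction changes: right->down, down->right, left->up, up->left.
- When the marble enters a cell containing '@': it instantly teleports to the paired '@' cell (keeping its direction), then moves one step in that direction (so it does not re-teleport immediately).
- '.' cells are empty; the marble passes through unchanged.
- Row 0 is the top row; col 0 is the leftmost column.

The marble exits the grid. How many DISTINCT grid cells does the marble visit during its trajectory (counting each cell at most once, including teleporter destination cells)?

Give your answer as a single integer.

Answer: 13

Derivation:
Step 1: enter (4,9), '.' pass, move left to (4,8)
Step 2: enter (4,8), '.' pass, move left to (4,7)
Step 3: enter (4,7), '@' teleport (4,7)->(3,9), also enter (3,9), move left to (3,8)
Step 4: enter (3,8), '.' pass, move left to (3,7)
Step 5: enter (3,7), '.' pass, move left to (3,6)
Step 6: enter (3,6), '.' pass, move left to (3,5)
Step 7: enter (3,5), '.' pass, move left to (3,4)
Step 8: enter (3,4), '.' pass, move left to (3,3)
Step 9: enter (3,3), '.' pass, move left to (3,2)
Step 10: enter (3,2), '.' pass, move left to (3,1)
Step 11: enter (3,1), '.' pass, move left to (3,0)
Step 12: enter (3,0), '.' pass, move left to (3,-1)
Step 13: at (3,-1) — EXIT via left edge, pos 3
Distinct cells visited: 13 (path length 13)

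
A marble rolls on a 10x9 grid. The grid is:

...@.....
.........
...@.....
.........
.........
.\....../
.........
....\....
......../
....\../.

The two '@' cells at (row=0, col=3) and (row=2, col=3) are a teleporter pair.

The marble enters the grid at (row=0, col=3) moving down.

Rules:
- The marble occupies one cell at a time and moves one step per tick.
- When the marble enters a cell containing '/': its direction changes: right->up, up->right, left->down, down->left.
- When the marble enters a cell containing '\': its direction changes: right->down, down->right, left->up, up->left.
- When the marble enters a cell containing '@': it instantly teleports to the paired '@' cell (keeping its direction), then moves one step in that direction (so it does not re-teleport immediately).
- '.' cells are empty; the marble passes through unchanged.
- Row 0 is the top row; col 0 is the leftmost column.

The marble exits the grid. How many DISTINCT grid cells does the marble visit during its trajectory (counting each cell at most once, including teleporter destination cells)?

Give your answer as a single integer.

Answer: 9

Derivation:
Step 1: enter (0,3), '@' teleport (0,3)->(2,3), also enter (2,3), move down to (3,3)
Step 2: enter (3,3), '.' pass, move down to (4,3)
Step 3: enter (4,3), '.' pass, move down to (5,3)
Step 4: enter (5,3), '.' pass, move down to (6,3)
Step 5: enter (6,3), '.' pass, move down to (7,3)
Step 6: enter (7,3), '.' pass, move down to (8,3)
Step 7: enter (8,3), '.' pass, move down to (9,3)
Step 8: enter (9,3), '.' pass, move down to (10,3)
Step 9: at (10,3) — EXIT via bottom edge, pos 3
Distinct cells visited: 9 (path length 9)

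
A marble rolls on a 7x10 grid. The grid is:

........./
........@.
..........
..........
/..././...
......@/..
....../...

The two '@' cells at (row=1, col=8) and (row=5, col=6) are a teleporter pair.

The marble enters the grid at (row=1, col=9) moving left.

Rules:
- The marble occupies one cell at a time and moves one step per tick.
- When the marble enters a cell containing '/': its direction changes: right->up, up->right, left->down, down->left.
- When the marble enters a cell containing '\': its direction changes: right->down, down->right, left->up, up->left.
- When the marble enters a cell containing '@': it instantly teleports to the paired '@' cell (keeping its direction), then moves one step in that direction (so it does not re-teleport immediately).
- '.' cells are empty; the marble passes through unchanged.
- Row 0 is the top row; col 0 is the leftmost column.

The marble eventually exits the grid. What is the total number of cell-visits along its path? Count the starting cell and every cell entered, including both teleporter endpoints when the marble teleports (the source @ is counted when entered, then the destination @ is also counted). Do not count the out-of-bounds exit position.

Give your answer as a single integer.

Step 1: enter (1,9), '.' pass, move left to (1,8)
Step 2: enter (1,8), '@' teleport (1,8)->(5,6), also enter (5,6), move left to (5,5)
Step 3: enter (5,5), '.' pass, move left to (5,4)
Step 4: enter (5,4), '.' pass, move left to (5,3)
Step 5: enter (5,3), '.' pass, move left to (5,2)
Step 6: enter (5,2), '.' pass, move left to (5,1)
Step 7: enter (5,1), '.' pass, move left to (5,0)
Step 8: enter (5,0), '.' pass, move left to (5,-1)
Step 9: at (5,-1) — EXIT via left edge, pos 5
Path length (cell visits): 9

Answer: 9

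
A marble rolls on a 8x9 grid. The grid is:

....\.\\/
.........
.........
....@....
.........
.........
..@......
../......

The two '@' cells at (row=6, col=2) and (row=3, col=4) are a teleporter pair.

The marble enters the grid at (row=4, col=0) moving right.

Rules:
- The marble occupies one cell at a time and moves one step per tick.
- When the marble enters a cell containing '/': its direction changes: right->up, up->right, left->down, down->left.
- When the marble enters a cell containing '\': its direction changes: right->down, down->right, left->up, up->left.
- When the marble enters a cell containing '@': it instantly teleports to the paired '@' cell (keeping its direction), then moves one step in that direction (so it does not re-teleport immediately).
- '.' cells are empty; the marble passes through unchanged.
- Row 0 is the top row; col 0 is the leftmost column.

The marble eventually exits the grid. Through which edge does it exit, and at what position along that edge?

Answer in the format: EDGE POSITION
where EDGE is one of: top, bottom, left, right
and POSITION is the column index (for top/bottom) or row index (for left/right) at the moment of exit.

Step 1: enter (4,0), '.' pass, move right to (4,1)
Step 2: enter (4,1), '.' pass, move right to (4,2)
Step 3: enter (4,2), '.' pass, move right to (4,3)
Step 4: enter (4,3), '.' pass, move right to (4,4)
Step 5: enter (4,4), '.' pass, move right to (4,5)
Step 6: enter (4,5), '.' pass, move right to (4,6)
Step 7: enter (4,6), '.' pass, move right to (4,7)
Step 8: enter (4,7), '.' pass, move right to (4,8)
Step 9: enter (4,8), '.' pass, move right to (4,9)
Step 10: at (4,9) — EXIT via right edge, pos 4

Answer: right 4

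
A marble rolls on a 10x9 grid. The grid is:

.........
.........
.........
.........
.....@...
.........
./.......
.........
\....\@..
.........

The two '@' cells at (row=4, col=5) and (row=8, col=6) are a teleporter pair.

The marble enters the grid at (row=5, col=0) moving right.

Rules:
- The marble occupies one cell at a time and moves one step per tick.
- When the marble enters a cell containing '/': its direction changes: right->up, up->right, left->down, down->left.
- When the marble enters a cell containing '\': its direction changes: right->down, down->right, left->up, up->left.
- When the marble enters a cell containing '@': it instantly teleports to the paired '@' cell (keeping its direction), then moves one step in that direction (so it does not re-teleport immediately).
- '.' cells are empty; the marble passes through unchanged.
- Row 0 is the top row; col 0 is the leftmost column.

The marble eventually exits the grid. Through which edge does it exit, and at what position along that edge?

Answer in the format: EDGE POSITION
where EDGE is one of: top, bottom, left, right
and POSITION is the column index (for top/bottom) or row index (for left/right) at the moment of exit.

Step 1: enter (5,0), '.' pass, move right to (5,1)
Step 2: enter (5,1), '.' pass, move right to (5,2)
Step 3: enter (5,2), '.' pass, move right to (5,3)
Step 4: enter (5,3), '.' pass, move right to (5,4)
Step 5: enter (5,4), '.' pass, move right to (5,5)
Step 6: enter (5,5), '.' pass, move right to (5,6)
Step 7: enter (5,6), '.' pass, move right to (5,7)
Step 8: enter (5,7), '.' pass, move right to (5,8)
Step 9: enter (5,8), '.' pass, move right to (5,9)
Step 10: at (5,9) — EXIT via right edge, pos 5

Answer: right 5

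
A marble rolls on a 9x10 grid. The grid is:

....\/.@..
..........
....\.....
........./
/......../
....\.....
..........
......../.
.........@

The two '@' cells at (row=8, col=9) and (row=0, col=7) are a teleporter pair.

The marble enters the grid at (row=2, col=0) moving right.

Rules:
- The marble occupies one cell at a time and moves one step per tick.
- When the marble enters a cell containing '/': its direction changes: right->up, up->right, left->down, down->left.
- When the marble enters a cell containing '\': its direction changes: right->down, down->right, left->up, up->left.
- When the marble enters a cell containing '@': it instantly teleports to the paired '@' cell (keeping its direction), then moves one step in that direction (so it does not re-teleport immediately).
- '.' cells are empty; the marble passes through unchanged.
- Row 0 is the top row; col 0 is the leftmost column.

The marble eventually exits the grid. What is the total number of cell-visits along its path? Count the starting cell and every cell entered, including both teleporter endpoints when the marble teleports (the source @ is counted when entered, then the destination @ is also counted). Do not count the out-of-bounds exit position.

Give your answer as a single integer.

Step 1: enter (2,0), '.' pass, move right to (2,1)
Step 2: enter (2,1), '.' pass, move right to (2,2)
Step 3: enter (2,2), '.' pass, move right to (2,3)
Step 4: enter (2,3), '.' pass, move right to (2,4)
Step 5: enter (2,4), '\' deflects right->down, move down to (3,4)
Step 6: enter (3,4), '.' pass, move down to (4,4)
Step 7: enter (4,4), '.' pass, move down to (5,4)
Step 8: enter (5,4), '\' deflects down->right, move right to (5,5)
Step 9: enter (5,5), '.' pass, move right to (5,6)
Step 10: enter (5,6), '.' pass, move right to (5,7)
Step 11: enter (5,7), '.' pass, move right to (5,8)
Step 12: enter (5,8), '.' pass, move right to (5,9)
Step 13: enter (5,9), '.' pass, move right to (5,10)
Step 14: at (5,10) — EXIT via right edge, pos 5
Path length (cell visits): 13

Answer: 13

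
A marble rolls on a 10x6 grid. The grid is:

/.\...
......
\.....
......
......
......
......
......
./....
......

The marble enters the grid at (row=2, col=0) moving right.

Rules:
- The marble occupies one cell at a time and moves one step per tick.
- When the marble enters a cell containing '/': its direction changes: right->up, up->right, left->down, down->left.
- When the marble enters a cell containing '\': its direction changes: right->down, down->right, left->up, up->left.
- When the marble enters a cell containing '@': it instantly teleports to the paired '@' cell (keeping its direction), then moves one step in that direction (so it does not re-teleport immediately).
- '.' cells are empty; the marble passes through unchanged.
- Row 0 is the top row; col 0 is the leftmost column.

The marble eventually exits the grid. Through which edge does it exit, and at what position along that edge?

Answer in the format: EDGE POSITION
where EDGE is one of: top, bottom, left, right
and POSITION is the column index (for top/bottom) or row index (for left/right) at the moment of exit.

Step 1: enter (2,0), '\' deflects right->down, move down to (3,0)
Step 2: enter (3,0), '.' pass, move down to (4,0)
Step 3: enter (4,0), '.' pass, move down to (5,0)
Step 4: enter (5,0), '.' pass, move down to (6,0)
Step 5: enter (6,0), '.' pass, move down to (7,0)
Step 6: enter (7,0), '.' pass, move down to (8,0)
Step 7: enter (8,0), '.' pass, move down to (9,0)
Step 8: enter (9,0), '.' pass, move down to (10,0)
Step 9: at (10,0) — EXIT via bottom edge, pos 0

Answer: bottom 0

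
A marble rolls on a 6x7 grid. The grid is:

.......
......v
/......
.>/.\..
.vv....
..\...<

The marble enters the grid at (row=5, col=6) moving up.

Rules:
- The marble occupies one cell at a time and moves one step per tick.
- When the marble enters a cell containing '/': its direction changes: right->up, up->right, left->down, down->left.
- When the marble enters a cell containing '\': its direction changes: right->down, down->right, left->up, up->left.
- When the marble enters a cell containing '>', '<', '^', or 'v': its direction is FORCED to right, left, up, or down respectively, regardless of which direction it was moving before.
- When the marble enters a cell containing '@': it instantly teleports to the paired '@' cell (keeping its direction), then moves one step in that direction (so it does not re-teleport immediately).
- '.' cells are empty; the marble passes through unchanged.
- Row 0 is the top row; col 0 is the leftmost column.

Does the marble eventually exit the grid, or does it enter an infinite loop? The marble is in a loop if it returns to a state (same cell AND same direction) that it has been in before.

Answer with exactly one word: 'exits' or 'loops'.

Step 1: enter (5,6), '<' forces up->left, move left to (5,5)
Step 2: enter (5,5), '.' pass, move left to (5,4)
Step 3: enter (5,4), '.' pass, move left to (5,3)
Step 4: enter (5,3), '.' pass, move left to (5,2)
Step 5: enter (5,2), '\' deflects left->up, move up to (4,2)
Step 6: enter (4,2), 'v' forces up->down, move down to (5,2)
Step 7: enter (5,2), '\' deflects down->right, move right to (5,3)
Step 8: enter (5,3), '.' pass, move right to (5,4)
Step 9: enter (5,4), '.' pass, move right to (5,5)
Step 10: enter (5,5), '.' pass, move right to (5,6)
Step 11: enter (5,6), '<' forces right->left, move left to (5,5)
Step 12: at (5,5) dir=left — LOOP DETECTED (seen before)

Answer: loops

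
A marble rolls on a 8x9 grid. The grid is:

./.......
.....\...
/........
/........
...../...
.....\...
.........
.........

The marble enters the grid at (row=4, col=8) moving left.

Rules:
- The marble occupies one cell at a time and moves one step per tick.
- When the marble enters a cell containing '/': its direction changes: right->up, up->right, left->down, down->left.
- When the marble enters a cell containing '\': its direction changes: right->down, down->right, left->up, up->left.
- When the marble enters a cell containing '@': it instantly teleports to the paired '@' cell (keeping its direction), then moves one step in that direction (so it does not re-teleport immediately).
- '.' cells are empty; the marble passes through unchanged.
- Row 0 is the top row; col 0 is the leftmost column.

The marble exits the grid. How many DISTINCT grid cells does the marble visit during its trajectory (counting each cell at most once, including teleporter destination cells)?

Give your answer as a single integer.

Step 1: enter (4,8), '.' pass, move left to (4,7)
Step 2: enter (4,7), '.' pass, move left to (4,6)
Step 3: enter (4,6), '.' pass, move left to (4,5)
Step 4: enter (4,5), '/' deflects left->down, move down to (5,5)
Step 5: enter (5,5), '\' deflects down->right, move right to (5,6)
Step 6: enter (5,6), '.' pass, move right to (5,7)
Step 7: enter (5,7), '.' pass, move right to (5,8)
Step 8: enter (5,8), '.' pass, move right to (5,9)
Step 9: at (5,9) — EXIT via right edge, pos 5
Distinct cells visited: 8 (path length 8)

Answer: 8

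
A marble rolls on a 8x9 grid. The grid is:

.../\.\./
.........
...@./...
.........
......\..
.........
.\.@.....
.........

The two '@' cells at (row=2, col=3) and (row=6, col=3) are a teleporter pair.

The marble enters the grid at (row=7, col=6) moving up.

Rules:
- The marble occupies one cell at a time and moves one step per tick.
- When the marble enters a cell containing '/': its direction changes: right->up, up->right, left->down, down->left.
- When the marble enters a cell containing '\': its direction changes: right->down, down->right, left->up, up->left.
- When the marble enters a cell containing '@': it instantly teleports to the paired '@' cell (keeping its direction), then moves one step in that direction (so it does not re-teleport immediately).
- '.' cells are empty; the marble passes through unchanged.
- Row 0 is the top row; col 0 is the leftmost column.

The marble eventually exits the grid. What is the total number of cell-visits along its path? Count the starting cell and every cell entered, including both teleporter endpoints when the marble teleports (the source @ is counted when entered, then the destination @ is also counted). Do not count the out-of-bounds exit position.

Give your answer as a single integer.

Answer: 10

Derivation:
Step 1: enter (7,6), '.' pass, move up to (6,6)
Step 2: enter (6,6), '.' pass, move up to (5,6)
Step 3: enter (5,6), '.' pass, move up to (4,6)
Step 4: enter (4,6), '\' deflects up->left, move left to (4,5)
Step 5: enter (4,5), '.' pass, move left to (4,4)
Step 6: enter (4,4), '.' pass, move left to (4,3)
Step 7: enter (4,3), '.' pass, move left to (4,2)
Step 8: enter (4,2), '.' pass, move left to (4,1)
Step 9: enter (4,1), '.' pass, move left to (4,0)
Step 10: enter (4,0), '.' pass, move left to (4,-1)
Step 11: at (4,-1) — EXIT via left edge, pos 4
Path length (cell visits): 10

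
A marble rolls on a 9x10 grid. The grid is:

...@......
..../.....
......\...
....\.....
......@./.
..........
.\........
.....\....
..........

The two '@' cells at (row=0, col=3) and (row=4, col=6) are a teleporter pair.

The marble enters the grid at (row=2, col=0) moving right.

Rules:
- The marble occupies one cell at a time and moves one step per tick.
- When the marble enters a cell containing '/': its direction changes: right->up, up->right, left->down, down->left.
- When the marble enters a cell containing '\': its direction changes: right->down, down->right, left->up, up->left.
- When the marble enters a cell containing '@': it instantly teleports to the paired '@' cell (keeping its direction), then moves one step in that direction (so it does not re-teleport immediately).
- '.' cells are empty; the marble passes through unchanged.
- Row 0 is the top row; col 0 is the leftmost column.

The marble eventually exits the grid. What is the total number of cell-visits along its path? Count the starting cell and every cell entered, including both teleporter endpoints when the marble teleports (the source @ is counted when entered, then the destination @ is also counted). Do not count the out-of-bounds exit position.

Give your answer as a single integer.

Step 1: enter (2,0), '.' pass, move right to (2,1)
Step 2: enter (2,1), '.' pass, move right to (2,2)
Step 3: enter (2,2), '.' pass, move right to (2,3)
Step 4: enter (2,3), '.' pass, move right to (2,4)
Step 5: enter (2,4), '.' pass, move right to (2,5)
Step 6: enter (2,5), '.' pass, move right to (2,6)
Step 7: enter (2,6), '\' deflects right->down, move down to (3,6)
Step 8: enter (3,6), '.' pass, move down to (4,6)
Step 9: enter (4,6), '@' teleport (4,6)->(0,3), also enter (0,3), move down to (1,3)
Step 10: enter (1,3), '.' pass, move down to (2,3)
Step 11: enter (2,3), '.' pass, move down to (3,3)
Step 12: enter (3,3), '.' pass, move down to (4,3)
Step 13: enter (4,3), '.' pass, move down to (5,3)
Step 14: enter (5,3), '.' pass, move down to (6,3)
Step 15: enter (6,3), '.' pass, move down to (7,3)
Step 16: enter (7,3), '.' pass, move down to (8,3)
Step 17: enter (8,3), '.' pass, move down to (9,3)
Step 18: at (9,3) — EXIT via bottom edge, pos 3
Path length (cell visits): 18

Answer: 18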